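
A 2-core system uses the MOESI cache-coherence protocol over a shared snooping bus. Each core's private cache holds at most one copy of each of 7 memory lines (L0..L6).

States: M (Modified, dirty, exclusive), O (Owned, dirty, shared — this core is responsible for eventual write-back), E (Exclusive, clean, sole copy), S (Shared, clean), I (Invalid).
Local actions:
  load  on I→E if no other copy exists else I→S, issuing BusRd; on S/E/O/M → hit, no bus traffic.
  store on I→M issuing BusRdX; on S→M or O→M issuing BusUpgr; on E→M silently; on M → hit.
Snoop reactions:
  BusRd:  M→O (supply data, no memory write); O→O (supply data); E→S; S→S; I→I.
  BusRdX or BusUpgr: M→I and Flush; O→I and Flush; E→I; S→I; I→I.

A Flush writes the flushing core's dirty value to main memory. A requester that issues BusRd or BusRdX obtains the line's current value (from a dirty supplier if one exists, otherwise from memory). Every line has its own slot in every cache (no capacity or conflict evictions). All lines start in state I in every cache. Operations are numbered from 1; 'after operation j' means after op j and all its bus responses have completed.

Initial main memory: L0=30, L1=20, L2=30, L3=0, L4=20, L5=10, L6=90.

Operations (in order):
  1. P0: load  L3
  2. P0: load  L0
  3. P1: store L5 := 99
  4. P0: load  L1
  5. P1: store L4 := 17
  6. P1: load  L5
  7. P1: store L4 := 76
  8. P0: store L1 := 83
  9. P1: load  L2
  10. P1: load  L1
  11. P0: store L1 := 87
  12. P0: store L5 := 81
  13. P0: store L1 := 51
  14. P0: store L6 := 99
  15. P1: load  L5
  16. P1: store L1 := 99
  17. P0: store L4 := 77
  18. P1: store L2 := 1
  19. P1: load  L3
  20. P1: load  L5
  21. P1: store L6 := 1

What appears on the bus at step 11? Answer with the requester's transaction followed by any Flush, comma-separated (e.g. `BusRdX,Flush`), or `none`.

step 1: P0: load  L3  ⟶  EI  (L3)  txn=BusRd  M[L3]=0
step 2: P0: load  L0  ⟶  EI  (L0)  txn=BusRd  M[L0]=30
step 3: P1: store L5 := 99  ⟶  IM  (L5)  txn=BusRdX  M[L5]=10
step 4: P0: load  L1  ⟶  EI  (L1)  txn=BusRd  M[L1]=20
step 5: P1: store L4 := 17  ⟶  IM  (L4)  txn=BusRdX  M[L4]=20
step 6: P1: load  L5  ⟶  IM  (L5)  txn=∅  M[L5]=10
step 7: P1: store L4 := 76  ⟶  IM  (L4)  txn=∅  M[L4]=20
step 8: P0: store L1 := 83  ⟶  MI  (L1)  txn=∅  M[L1]=20
step 9: P1: load  L2  ⟶  IE  (L2)  txn=BusRd  M[L2]=30
step 10: P1: load  L1  ⟶  OS  (L1)  txn=BusRd  M[L1]=20
step 11: P0: store L1 := 87  ⟶  MI  (L1)  txn=BusUpgr  M[L1]=20
step 12: P0: store L5 := 81  ⟶  MI  (L5)  txn=BusRdX+Flush  M[L5]=99
step 13: P0: store L1 := 51  ⟶  MI  (L1)  txn=∅  M[L1]=20
step 14: P0: store L6 := 99  ⟶  MI  (L6)  txn=BusRdX  M[L6]=90
step 15: P1: load  L5  ⟶  OS  (L5)  txn=BusRd  M[L5]=99
step 16: P1: store L1 := 99  ⟶  IM  (L1)  txn=BusRdX+Flush  M[L1]=51
step 17: P0: store L4 := 77  ⟶  MI  (L4)  txn=BusRdX+Flush  M[L4]=76
step 18: P1: store L2 := 1  ⟶  IM  (L2)  txn=∅  M[L2]=30
step 19: P1: load  L3  ⟶  SS  (L3)  txn=BusRd  M[L3]=0
step 20: P1: load  L5  ⟶  OS  (L5)  txn=∅  M[L5]=99
step 21: P1: store L6 := 1  ⟶  IM  (L6)  txn=BusRdX+Flush  M[L6]=99

bus = BusUpgr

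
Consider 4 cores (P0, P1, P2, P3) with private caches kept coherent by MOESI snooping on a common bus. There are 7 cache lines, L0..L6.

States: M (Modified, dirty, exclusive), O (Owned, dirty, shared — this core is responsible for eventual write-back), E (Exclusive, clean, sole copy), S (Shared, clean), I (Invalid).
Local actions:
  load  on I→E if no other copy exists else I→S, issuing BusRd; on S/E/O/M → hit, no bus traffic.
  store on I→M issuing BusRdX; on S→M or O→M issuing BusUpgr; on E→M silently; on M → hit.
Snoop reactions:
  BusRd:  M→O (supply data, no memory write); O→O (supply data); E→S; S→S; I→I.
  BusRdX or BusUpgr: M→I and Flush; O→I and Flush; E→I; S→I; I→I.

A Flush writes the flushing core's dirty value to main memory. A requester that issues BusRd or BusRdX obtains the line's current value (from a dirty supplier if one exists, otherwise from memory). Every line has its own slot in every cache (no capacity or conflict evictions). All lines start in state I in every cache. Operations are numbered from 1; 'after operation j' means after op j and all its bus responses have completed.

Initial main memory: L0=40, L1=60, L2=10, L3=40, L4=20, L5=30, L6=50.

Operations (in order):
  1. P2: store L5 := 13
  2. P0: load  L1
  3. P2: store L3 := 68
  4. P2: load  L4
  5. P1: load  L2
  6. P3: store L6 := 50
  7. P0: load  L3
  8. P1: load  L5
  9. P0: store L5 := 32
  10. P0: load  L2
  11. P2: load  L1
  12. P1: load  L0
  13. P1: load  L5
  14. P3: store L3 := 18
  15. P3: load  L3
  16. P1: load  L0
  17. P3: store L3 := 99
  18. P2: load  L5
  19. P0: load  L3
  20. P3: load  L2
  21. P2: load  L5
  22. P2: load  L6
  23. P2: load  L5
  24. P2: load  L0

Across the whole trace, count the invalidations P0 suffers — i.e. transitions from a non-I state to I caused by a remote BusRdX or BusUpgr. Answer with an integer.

step 1: P2: store L5 := 13  ⟶  IIMI  (L5)  txn=BusRdX  M[L5]=30
step 2: P0: load  L1  ⟶  EIII  (L1)  txn=BusRd  M[L1]=60
step 3: P2: store L3 := 68  ⟶  IIMI  (L3)  txn=BusRdX  M[L3]=40
step 4: P2: load  L4  ⟶  IIEI  (L4)  txn=BusRd  M[L4]=20
step 5: P1: load  L2  ⟶  IEII  (L2)  txn=BusRd  M[L2]=10
step 6: P3: store L6 := 50  ⟶  IIIM  (L6)  txn=BusRdX  M[L6]=50
step 7: P0: load  L3  ⟶  SIOI  (L3)  txn=BusRd  M[L3]=40
step 8: P1: load  L5  ⟶  ISOI  (L5)  txn=BusRd  M[L5]=30
step 9: P0: store L5 := 32  ⟶  MIII  (L5)  txn=BusRdX+Flush  M[L5]=13
step 10: P0: load  L2  ⟶  SSII  (L2)  txn=BusRd  M[L2]=10
step 11: P2: load  L1  ⟶  SISI  (L1)  txn=BusRd  M[L1]=60
step 12: P1: load  L0  ⟶  IEII  (L0)  txn=BusRd  M[L0]=40
step 13: P1: load  L5  ⟶  OSII  (L5)  txn=BusRd  M[L5]=13
step 14: P3: store L3 := 18  ⟶  IIIM  (L3)  txn=BusRdX+Flush  M[L3]=68
step 15: P3: load  L3  ⟶  IIIM  (L3)  txn=∅  M[L3]=68
step 16: P1: load  L0  ⟶  IEII  (L0)  txn=∅  M[L0]=40
step 17: P3: store L3 := 99  ⟶  IIIM  (L3)  txn=∅  M[L3]=68
step 18: P2: load  L5  ⟶  OSSI  (L5)  txn=BusRd  M[L5]=13
step 19: P0: load  L3  ⟶  SIIO  (L3)  txn=BusRd  M[L3]=68
step 20: P3: load  L2  ⟶  SSIS  (L2)  txn=BusRd  M[L2]=10
step 21: P2: load  L5  ⟶  OSSI  (L5)  txn=∅  M[L5]=13
step 22: P2: load  L6  ⟶  IISO  (L6)  txn=BusRd  M[L6]=50
step 23: P2: load  L5  ⟶  OSSI  (L5)  txn=∅  M[L5]=13
step 24: P2: load  L0  ⟶  ISSI  (L0)  txn=BusRd  M[L0]=40

invalidations = 1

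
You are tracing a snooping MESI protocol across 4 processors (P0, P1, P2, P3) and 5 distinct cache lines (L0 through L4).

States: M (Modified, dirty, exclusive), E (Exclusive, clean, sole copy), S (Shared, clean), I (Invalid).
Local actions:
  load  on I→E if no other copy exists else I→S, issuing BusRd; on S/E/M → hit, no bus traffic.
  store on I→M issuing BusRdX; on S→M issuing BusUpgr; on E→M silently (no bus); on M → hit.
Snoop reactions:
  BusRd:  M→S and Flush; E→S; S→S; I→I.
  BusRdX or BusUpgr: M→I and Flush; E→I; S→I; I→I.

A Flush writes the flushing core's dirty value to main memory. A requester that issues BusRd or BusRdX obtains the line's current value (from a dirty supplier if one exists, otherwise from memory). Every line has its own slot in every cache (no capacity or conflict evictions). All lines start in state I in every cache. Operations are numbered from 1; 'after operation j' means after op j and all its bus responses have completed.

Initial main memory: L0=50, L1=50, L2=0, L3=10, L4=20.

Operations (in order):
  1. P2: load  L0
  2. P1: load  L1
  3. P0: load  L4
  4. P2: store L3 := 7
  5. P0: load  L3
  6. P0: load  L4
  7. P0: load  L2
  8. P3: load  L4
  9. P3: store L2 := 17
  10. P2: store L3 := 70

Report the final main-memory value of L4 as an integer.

  op1 P2: load  L0 → I/I/E/I on L0; bus BusRd; mem=50
  op2 P1: load  L1 → I/E/I/I on L1; bus BusRd; mem=50
  op3 P0: load  L4 → E/I/I/I on L4; bus BusRd; mem=20
  op4 P2: store L3 := 7 → I/I/M/I on L3; bus BusRdX; mem=10
  op5 P0: load  L3 → S/I/S/I on L3; bus BusRd Flush; mem=7
  op6 P0: load  L4 → E/I/I/I on L4; bus (none); mem=20
  op7 P0: load  L2 → E/I/I/I on L2; bus BusRd; mem=0
  op8 P3: load  L4 → S/I/I/S on L4; bus BusRd; mem=20
  op9 P3: store L2 := 17 → I/I/I/M on L2; bus BusRdX; mem=0
  op10 P2: store L3 := 70 → I/I/M/I on L3; bus BusUpgr; mem=7

memory[L4] = 20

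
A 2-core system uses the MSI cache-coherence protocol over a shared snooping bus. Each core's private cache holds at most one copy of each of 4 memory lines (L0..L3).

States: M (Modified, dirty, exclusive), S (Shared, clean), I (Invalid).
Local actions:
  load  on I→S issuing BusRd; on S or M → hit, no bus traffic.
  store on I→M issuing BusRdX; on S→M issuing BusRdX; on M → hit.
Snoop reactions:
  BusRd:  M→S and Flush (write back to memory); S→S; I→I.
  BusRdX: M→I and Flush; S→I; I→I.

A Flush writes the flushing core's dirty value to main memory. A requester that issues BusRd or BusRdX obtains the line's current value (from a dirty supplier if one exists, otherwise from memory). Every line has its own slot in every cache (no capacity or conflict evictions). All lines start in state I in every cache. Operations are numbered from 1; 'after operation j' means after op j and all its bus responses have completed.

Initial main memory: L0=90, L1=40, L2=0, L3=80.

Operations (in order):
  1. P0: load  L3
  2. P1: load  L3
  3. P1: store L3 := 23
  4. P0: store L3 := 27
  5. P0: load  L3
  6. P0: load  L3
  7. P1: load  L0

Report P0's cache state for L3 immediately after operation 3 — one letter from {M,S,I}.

state = I

[1] P0: load  L3 | P0:S(80), P1:I | bus: BusRd
[2] P1: load  L3 | P0:S(80), P1:S(80) | bus: BusRd
[3] P1: store L3 := 23 | P0:I, P1:M(23) | bus: BusRdX
[4] P0: store L3 := 27 | P0:M(27), P1:I | bus: BusRdX,Flush
[5] P0: load  L3 | P0:M(27), P1:I | bus: none
[6] P0: load  L3 | P0:M(27), P1:I | bus: none
[7] P1: load  L0 | P0:I, P1:S(90) | bus: BusRd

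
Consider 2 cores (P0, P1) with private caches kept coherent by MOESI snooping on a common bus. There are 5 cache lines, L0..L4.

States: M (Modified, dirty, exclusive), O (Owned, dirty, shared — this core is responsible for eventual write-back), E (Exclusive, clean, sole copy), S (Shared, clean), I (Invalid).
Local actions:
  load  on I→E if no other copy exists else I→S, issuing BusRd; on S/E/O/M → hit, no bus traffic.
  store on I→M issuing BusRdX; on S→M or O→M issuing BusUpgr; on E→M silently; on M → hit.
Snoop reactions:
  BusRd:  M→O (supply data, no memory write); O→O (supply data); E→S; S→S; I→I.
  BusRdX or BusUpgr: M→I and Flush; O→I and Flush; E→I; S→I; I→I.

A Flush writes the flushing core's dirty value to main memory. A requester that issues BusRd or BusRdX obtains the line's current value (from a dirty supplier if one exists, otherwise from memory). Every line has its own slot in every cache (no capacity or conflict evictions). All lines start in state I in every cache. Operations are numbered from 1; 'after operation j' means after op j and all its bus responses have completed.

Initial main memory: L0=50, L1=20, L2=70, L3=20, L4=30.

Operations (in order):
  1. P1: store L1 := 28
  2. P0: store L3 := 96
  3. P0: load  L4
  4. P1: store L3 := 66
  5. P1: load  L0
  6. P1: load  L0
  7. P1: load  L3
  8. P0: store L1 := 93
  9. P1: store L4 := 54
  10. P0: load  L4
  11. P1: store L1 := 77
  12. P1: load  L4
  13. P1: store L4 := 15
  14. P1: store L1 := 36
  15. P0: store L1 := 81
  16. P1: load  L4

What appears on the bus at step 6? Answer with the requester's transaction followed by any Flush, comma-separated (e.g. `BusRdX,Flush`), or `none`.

bus = none

  op1 P1: store L1 := 28 → I/M on L1; bus BusRdX; mem=20
  op2 P0: store L3 := 96 → M/I on L3; bus BusRdX; mem=20
  op3 P0: load  L4 → E/I on L4; bus BusRd; mem=30
  op4 P1: store L3 := 66 → I/M on L3; bus BusRdX Flush; mem=96
  op5 P1: load  L0 → I/E on L0; bus BusRd; mem=50
  op6 P1: load  L0 → I/E on L0; bus (none); mem=50
  op7 P1: load  L3 → I/M on L3; bus (none); mem=96
  op8 P0: store L1 := 93 → M/I on L1; bus BusRdX Flush; mem=28
  op9 P1: store L4 := 54 → I/M on L4; bus BusRdX; mem=30
  op10 P0: load  L4 → S/O on L4; bus BusRd; mem=30
  op11 P1: store L1 := 77 → I/M on L1; bus BusRdX Flush; mem=93
  op12 P1: load  L4 → S/O on L4; bus (none); mem=30
  op13 P1: store L4 := 15 → I/M on L4; bus BusUpgr; mem=30
  op14 P1: store L1 := 36 → I/M on L1; bus (none); mem=93
  op15 P0: store L1 := 81 → M/I on L1; bus BusRdX Flush; mem=36
  op16 P1: load  L4 → I/M on L4; bus (none); mem=30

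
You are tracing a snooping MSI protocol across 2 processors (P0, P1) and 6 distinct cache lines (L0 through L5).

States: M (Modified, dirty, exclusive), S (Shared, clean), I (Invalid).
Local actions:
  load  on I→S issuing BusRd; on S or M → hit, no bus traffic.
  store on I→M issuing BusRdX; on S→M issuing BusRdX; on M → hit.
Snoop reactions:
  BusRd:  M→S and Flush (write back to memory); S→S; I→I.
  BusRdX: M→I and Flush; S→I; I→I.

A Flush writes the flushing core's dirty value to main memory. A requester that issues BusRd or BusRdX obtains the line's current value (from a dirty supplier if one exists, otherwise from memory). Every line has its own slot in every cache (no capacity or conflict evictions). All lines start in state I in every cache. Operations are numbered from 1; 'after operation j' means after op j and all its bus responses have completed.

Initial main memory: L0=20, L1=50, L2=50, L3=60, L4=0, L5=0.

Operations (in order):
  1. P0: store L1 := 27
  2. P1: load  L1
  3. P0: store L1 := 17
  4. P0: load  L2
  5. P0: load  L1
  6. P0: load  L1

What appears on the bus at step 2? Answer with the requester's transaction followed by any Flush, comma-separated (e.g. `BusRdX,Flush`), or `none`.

1. P0: store L1 := 27  bus=[BusRdX]  L1: P0=M P1=I  mem[L1]=50
2. P1: load  L1  bus=[BusRd,Flush]  L1: P0=S P1=S  mem[L1]=27
3. P0: store L1 := 17  bus=[BusRdX]  L1: P0=M P1=I  mem[L1]=27
4. P0: load  L2  bus=[BusRd]  L2: P0=S P1=I  mem[L2]=50
5. P0: load  L1  bus=[-]  L1: P0=M P1=I  mem[L1]=27
6. P0: load  L1  bus=[-]  L1: P0=M P1=I  mem[L1]=27

bus = BusRd,Flush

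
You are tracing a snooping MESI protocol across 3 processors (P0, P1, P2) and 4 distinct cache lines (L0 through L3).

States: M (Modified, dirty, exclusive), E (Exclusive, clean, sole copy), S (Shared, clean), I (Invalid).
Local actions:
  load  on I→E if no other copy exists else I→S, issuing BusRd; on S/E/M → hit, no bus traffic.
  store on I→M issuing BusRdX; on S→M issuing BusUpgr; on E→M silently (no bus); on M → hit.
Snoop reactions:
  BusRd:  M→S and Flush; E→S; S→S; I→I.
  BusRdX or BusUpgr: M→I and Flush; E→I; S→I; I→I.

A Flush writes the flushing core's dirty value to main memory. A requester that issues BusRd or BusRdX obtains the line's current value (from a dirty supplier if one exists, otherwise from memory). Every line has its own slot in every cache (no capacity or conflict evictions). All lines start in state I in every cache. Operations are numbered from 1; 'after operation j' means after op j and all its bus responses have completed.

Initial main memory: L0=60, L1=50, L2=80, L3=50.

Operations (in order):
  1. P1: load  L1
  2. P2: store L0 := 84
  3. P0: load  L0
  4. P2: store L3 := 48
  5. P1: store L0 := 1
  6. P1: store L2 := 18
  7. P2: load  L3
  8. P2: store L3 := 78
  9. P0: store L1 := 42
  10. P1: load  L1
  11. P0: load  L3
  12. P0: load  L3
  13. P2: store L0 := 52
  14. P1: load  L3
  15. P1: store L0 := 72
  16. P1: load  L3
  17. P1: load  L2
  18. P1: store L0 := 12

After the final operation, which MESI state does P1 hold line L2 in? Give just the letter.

state = M

[1] P1: load  L1 | P0:I, P1:E(50), P2:I | bus: BusRd
[2] P2: store L0 := 84 | P0:I, P1:I, P2:M(84) | bus: BusRdX
[3] P0: load  L0 | P0:S(84), P1:I, P2:S(84) | bus: BusRd,Flush
[4] P2: store L3 := 48 | P0:I, P1:I, P2:M(48) | bus: BusRdX
[5] P1: store L0 := 1 | P0:I, P1:M(1), P2:I | bus: BusRdX
[6] P1: store L2 := 18 | P0:I, P1:M(18), P2:I | bus: BusRdX
[7] P2: load  L3 | P0:I, P1:I, P2:M(48) | bus: none
[8] P2: store L3 := 78 | P0:I, P1:I, P2:M(78) | bus: none
[9] P0: store L1 := 42 | P0:M(42), P1:I, P2:I | bus: BusRdX
[10] P1: load  L1 | P0:S(42), P1:S(42), P2:I | bus: BusRd,Flush
[11] P0: load  L3 | P0:S(78), P1:I, P2:S(78) | bus: BusRd,Flush
[12] P0: load  L3 | P0:S(78), P1:I, P2:S(78) | bus: none
[13] P2: store L0 := 52 | P0:I, P1:I, P2:M(52) | bus: BusRdX,Flush
[14] P1: load  L3 | P0:S(78), P1:S(78), P2:S(78) | bus: BusRd
[15] P1: store L0 := 72 | P0:I, P1:M(72), P2:I | bus: BusRdX,Flush
[16] P1: load  L3 | P0:S(78), P1:S(78), P2:S(78) | bus: none
[17] P1: load  L2 | P0:I, P1:M(18), P2:I | bus: none
[18] P1: store L0 := 12 | P0:I, P1:M(12), P2:I | bus: none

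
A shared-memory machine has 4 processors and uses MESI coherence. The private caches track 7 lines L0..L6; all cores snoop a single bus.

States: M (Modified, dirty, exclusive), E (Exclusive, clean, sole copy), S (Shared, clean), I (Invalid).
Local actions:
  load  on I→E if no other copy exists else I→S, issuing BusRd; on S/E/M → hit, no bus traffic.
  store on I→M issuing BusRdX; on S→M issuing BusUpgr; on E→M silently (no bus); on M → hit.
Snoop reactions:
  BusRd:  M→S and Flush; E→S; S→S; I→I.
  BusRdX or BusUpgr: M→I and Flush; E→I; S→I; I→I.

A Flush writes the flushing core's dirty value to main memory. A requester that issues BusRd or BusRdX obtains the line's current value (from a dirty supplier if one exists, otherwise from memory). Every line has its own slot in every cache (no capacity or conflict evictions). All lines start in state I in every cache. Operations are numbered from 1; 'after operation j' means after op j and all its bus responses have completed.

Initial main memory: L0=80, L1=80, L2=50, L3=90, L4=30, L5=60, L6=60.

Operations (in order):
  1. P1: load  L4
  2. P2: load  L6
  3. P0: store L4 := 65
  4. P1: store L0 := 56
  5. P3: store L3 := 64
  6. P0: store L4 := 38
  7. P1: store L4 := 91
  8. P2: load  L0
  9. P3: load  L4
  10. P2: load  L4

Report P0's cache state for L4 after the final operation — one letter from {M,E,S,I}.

[1] P1: load  L4 | P0:I, P1:E(30), P2:I, P3:I | bus: BusRd
[2] P2: load  L6 | P0:I, P1:I, P2:E(60), P3:I | bus: BusRd
[3] P0: store L4 := 65 | P0:M(65), P1:I, P2:I, P3:I | bus: BusRdX
[4] P1: store L0 := 56 | P0:I, P1:M(56), P2:I, P3:I | bus: BusRdX
[5] P3: store L3 := 64 | P0:I, P1:I, P2:I, P3:M(64) | bus: BusRdX
[6] P0: store L4 := 38 | P0:M(38), P1:I, P2:I, P3:I | bus: none
[7] P1: store L4 := 91 | P0:I, P1:M(91), P2:I, P3:I | bus: BusRdX,Flush
[8] P2: load  L0 | P0:I, P1:S(56), P2:S(56), P3:I | bus: BusRd,Flush
[9] P3: load  L4 | P0:I, P1:S(91), P2:I, P3:S(91) | bus: BusRd,Flush
[10] P2: load  L4 | P0:I, P1:S(91), P2:S(91), P3:S(91) | bus: BusRd

state = I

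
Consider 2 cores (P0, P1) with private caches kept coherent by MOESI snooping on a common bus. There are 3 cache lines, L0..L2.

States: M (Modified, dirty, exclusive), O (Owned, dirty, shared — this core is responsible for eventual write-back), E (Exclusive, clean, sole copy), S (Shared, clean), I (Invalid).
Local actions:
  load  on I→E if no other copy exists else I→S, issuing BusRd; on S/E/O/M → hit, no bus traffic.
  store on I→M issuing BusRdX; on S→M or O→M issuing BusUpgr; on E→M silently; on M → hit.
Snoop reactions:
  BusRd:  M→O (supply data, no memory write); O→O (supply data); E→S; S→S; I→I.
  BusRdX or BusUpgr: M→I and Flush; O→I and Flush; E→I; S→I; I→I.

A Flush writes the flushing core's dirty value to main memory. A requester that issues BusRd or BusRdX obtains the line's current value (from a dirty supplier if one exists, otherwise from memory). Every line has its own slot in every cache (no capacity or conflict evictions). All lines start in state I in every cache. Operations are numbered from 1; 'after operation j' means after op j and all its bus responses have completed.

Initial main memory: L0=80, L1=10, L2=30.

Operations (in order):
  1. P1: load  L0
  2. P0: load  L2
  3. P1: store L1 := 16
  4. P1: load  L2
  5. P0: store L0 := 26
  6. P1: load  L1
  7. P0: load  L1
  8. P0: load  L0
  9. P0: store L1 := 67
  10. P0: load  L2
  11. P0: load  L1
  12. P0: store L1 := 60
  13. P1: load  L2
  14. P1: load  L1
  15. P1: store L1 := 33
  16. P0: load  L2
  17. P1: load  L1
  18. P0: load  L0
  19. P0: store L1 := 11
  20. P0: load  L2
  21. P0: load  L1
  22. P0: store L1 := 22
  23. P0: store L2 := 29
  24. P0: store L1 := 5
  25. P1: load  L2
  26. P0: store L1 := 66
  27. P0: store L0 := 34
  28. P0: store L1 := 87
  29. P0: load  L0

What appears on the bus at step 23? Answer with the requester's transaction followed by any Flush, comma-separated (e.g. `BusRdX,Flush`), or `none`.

bus = BusUpgr

[1] P1: load  L0 | P0:I, P1:E(80) | bus: BusRd
[2] P0: load  L2 | P0:E(30), P1:I | bus: BusRd
[3] P1: store L1 := 16 | P0:I, P1:M(16) | bus: BusRdX
[4] P1: load  L2 | P0:S(30), P1:S(30) | bus: BusRd
[5] P0: store L0 := 26 | P0:M(26), P1:I | bus: BusRdX
[6] P1: load  L1 | P0:I, P1:M(16) | bus: none
[7] P0: load  L1 | P0:S(16), P1:O(16) | bus: BusRd
[8] P0: load  L0 | P0:M(26), P1:I | bus: none
[9] P0: store L1 := 67 | P0:M(67), P1:I | bus: BusUpgr,Flush
[10] P0: load  L2 | P0:S(30), P1:S(30) | bus: none
[11] P0: load  L1 | P0:M(67), P1:I | bus: none
[12] P0: store L1 := 60 | P0:M(60), P1:I | bus: none
[13] P1: load  L2 | P0:S(30), P1:S(30) | bus: none
[14] P1: load  L1 | P0:O(60), P1:S(60) | bus: BusRd
[15] P1: store L1 := 33 | P0:I, P1:M(33) | bus: BusUpgr,Flush
[16] P0: load  L2 | P0:S(30), P1:S(30) | bus: none
[17] P1: load  L1 | P0:I, P1:M(33) | bus: none
[18] P0: load  L0 | P0:M(26), P1:I | bus: none
[19] P0: store L1 := 11 | P0:M(11), P1:I | bus: BusRdX,Flush
[20] P0: load  L2 | P0:S(30), P1:S(30) | bus: none
[21] P0: load  L1 | P0:M(11), P1:I | bus: none
[22] P0: store L1 := 22 | P0:M(22), P1:I | bus: none
[23] P0: store L2 := 29 | P0:M(29), P1:I | bus: BusUpgr
[24] P0: store L1 := 5 | P0:M(5), P1:I | bus: none
[25] P1: load  L2 | P0:O(29), P1:S(29) | bus: BusRd
[26] P0: store L1 := 66 | P0:M(66), P1:I | bus: none
[27] P0: store L0 := 34 | P0:M(34), P1:I | bus: none
[28] P0: store L1 := 87 | P0:M(87), P1:I | bus: none
[29] P0: load  L0 | P0:M(34), P1:I | bus: none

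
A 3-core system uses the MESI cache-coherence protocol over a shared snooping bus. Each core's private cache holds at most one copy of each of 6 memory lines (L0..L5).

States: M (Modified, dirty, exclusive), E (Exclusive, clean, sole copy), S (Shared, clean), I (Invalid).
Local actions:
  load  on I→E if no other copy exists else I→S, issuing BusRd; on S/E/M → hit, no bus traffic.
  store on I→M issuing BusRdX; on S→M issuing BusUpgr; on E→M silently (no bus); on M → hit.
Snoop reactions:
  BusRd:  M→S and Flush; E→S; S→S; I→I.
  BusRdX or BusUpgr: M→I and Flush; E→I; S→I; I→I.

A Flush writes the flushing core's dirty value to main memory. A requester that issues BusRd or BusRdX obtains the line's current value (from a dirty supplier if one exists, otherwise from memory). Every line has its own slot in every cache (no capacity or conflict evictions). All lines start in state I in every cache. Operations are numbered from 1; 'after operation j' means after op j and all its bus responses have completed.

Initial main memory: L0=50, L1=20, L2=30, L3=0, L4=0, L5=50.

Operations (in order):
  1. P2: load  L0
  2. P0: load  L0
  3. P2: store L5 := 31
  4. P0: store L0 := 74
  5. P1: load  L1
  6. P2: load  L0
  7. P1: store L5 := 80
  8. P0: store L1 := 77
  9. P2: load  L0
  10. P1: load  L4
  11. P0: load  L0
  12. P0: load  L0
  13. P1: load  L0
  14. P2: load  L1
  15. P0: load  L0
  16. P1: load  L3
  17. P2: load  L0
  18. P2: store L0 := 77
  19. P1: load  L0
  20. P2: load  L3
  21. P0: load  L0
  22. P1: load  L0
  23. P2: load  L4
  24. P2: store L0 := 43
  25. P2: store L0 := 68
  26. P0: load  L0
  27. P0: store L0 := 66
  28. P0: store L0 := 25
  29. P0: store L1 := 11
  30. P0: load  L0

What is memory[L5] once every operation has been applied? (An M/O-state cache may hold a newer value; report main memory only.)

[1] P2: load  L0 | P0:I, P1:I, P2:E(50) | bus: BusRd
[2] P0: load  L0 | P0:S(50), P1:I, P2:S(50) | bus: BusRd
[3] P2: store L5 := 31 | P0:I, P1:I, P2:M(31) | bus: BusRdX
[4] P0: store L0 := 74 | P0:M(74), P1:I, P2:I | bus: BusUpgr
[5] P1: load  L1 | P0:I, P1:E(20), P2:I | bus: BusRd
[6] P2: load  L0 | P0:S(74), P1:I, P2:S(74) | bus: BusRd,Flush
[7] P1: store L5 := 80 | P0:I, P1:M(80), P2:I | bus: BusRdX,Flush
[8] P0: store L1 := 77 | P0:M(77), P1:I, P2:I | bus: BusRdX
[9] P2: load  L0 | P0:S(74), P1:I, P2:S(74) | bus: none
[10] P1: load  L4 | P0:I, P1:E(0), P2:I | bus: BusRd
[11] P0: load  L0 | P0:S(74), P1:I, P2:S(74) | bus: none
[12] P0: load  L0 | P0:S(74), P1:I, P2:S(74) | bus: none
[13] P1: load  L0 | P0:S(74), P1:S(74), P2:S(74) | bus: BusRd
[14] P2: load  L1 | P0:S(77), P1:I, P2:S(77) | bus: BusRd,Flush
[15] P0: load  L0 | P0:S(74), P1:S(74), P2:S(74) | bus: none
[16] P1: load  L3 | P0:I, P1:E(0), P2:I | bus: BusRd
[17] P2: load  L0 | P0:S(74), P1:S(74), P2:S(74) | bus: none
[18] P2: store L0 := 77 | P0:I, P1:I, P2:M(77) | bus: BusUpgr
[19] P1: load  L0 | P0:I, P1:S(77), P2:S(77) | bus: BusRd,Flush
[20] P2: load  L3 | P0:I, P1:S(0), P2:S(0) | bus: BusRd
[21] P0: load  L0 | P0:S(77), P1:S(77), P2:S(77) | bus: BusRd
[22] P1: load  L0 | P0:S(77), P1:S(77), P2:S(77) | bus: none
[23] P2: load  L4 | P0:I, P1:S(0), P2:S(0) | bus: BusRd
[24] P2: store L0 := 43 | P0:I, P1:I, P2:M(43) | bus: BusUpgr
[25] P2: store L0 := 68 | P0:I, P1:I, P2:M(68) | bus: none
[26] P0: load  L0 | P0:S(68), P1:I, P2:S(68) | bus: BusRd,Flush
[27] P0: store L0 := 66 | P0:M(66), P1:I, P2:I | bus: BusUpgr
[28] P0: store L0 := 25 | P0:M(25), P1:I, P2:I | bus: none
[29] P0: store L1 := 11 | P0:M(11), P1:I, P2:I | bus: BusUpgr
[30] P0: load  L0 | P0:M(25), P1:I, P2:I | bus: none

memory[L5] = 31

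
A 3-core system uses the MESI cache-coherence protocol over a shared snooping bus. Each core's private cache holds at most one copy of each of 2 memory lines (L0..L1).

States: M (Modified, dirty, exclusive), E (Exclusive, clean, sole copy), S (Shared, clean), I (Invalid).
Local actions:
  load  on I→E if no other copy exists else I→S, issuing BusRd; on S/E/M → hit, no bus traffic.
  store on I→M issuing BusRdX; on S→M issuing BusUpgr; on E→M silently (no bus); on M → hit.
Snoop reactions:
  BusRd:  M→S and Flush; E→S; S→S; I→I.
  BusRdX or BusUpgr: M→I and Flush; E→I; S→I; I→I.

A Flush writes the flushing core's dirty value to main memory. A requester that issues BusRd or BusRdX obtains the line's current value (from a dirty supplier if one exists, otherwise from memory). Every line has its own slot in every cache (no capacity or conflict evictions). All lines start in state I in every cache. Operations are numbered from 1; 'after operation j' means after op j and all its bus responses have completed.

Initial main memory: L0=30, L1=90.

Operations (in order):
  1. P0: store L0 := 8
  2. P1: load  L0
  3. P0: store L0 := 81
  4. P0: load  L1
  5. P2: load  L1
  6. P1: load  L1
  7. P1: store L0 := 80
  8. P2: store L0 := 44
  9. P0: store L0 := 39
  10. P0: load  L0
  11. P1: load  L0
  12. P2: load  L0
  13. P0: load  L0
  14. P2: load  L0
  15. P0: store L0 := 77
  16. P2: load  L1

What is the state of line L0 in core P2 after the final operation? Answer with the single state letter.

[1] P0: store L0 := 8 | P0:M(8), P1:I, P2:I | bus: BusRdX
[2] P1: load  L0 | P0:S(8), P1:S(8), P2:I | bus: BusRd,Flush
[3] P0: store L0 := 81 | P0:M(81), P1:I, P2:I | bus: BusUpgr
[4] P0: load  L1 | P0:E(90), P1:I, P2:I | bus: BusRd
[5] P2: load  L1 | P0:S(90), P1:I, P2:S(90) | bus: BusRd
[6] P1: load  L1 | P0:S(90), P1:S(90), P2:S(90) | bus: BusRd
[7] P1: store L0 := 80 | P0:I, P1:M(80), P2:I | bus: BusRdX,Flush
[8] P2: store L0 := 44 | P0:I, P1:I, P2:M(44) | bus: BusRdX,Flush
[9] P0: store L0 := 39 | P0:M(39), P1:I, P2:I | bus: BusRdX,Flush
[10] P0: load  L0 | P0:M(39), P1:I, P2:I | bus: none
[11] P1: load  L0 | P0:S(39), P1:S(39), P2:I | bus: BusRd,Flush
[12] P2: load  L0 | P0:S(39), P1:S(39), P2:S(39) | bus: BusRd
[13] P0: load  L0 | P0:S(39), P1:S(39), P2:S(39) | bus: none
[14] P2: load  L0 | P0:S(39), P1:S(39), P2:S(39) | bus: none
[15] P0: store L0 := 77 | P0:M(77), P1:I, P2:I | bus: BusUpgr
[16] P2: load  L1 | P0:S(90), P1:S(90), P2:S(90) | bus: none

state = I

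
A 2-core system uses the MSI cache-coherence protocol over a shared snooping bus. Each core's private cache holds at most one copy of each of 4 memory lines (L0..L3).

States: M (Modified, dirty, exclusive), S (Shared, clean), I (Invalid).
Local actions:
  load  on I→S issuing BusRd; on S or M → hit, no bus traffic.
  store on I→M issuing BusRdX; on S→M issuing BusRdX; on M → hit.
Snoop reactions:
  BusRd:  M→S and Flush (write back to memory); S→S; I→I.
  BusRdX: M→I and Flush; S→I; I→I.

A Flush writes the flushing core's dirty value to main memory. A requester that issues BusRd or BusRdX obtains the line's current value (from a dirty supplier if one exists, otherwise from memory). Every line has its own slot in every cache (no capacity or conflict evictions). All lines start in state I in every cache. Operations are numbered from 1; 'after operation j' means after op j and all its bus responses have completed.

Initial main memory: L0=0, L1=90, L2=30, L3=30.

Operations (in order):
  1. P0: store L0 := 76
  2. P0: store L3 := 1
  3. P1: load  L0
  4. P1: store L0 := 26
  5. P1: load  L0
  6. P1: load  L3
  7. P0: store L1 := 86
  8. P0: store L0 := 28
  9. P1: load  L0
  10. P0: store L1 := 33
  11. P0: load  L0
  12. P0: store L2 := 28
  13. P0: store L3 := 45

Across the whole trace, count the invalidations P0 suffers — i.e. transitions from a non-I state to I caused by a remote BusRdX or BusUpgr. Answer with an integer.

  op1 P0: store L0 := 76 → M/I on L0; bus BusRdX; mem=0
  op2 P0: store L3 := 1 → M/I on L3; bus BusRdX; mem=30
  op3 P1: load  L0 → S/S on L0; bus BusRd Flush; mem=76
  op4 P1: store L0 := 26 → I/M on L0; bus BusRdX; mem=76
  op5 P1: load  L0 → I/M on L0; bus (none); mem=76
  op6 P1: load  L3 → S/S on L3; bus BusRd Flush; mem=1
  op7 P0: store L1 := 86 → M/I on L1; bus BusRdX; mem=90
  op8 P0: store L0 := 28 → M/I on L0; bus BusRdX Flush; mem=26
  op9 P1: load  L0 → S/S on L0; bus BusRd Flush; mem=28
  op10 P0: store L1 := 33 → M/I on L1; bus (none); mem=90
  op11 P0: load  L0 → S/S on L0; bus (none); mem=28
  op12 P0: store L2 := 28 → M/I on L2; bus BusRdX; mem=30
  op13 P0: store L3 := 45 → M/I on L3; bus BusRdX; mem=1

invalidations = 1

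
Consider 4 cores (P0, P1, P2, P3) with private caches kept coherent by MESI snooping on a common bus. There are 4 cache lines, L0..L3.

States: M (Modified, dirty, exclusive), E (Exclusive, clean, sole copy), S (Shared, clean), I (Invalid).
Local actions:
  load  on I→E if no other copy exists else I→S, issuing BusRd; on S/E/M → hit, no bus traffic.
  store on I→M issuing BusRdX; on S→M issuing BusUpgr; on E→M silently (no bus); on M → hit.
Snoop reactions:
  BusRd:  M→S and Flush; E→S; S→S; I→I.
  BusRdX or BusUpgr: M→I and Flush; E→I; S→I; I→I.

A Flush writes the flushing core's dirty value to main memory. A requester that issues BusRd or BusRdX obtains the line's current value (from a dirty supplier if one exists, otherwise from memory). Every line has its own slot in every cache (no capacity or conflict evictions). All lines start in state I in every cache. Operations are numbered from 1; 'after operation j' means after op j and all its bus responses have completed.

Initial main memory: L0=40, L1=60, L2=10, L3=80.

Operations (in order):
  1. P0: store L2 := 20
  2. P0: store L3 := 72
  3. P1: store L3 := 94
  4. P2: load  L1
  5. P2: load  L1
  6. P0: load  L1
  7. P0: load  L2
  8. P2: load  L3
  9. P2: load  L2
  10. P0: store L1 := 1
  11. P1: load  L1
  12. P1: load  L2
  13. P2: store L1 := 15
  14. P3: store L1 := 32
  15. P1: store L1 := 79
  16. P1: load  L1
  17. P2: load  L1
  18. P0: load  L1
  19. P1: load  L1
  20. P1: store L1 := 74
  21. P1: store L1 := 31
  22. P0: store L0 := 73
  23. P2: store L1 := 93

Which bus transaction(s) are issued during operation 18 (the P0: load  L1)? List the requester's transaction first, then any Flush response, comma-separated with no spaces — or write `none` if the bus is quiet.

bus = BusRd

1. P0: store L2 := 20  bus=[BusRdX]  L2: P0=M P1=I P2=I P3=I  mem[L2]=10
2. P0: store L3 := 72  bus=[BusRdX]  L3: P0=M P1=I P2=I P3=I  mem[L3]=80
3. P1: store L3 := 94  bus=[BusRdX,Flush]  L3: P0=I P1=M P2=I P3=I  mem[L3]=72
4. P2: load  L1  bus=[BusRd]  L1: P0=I P1=I P2=E P3=I  mem[L1]=60
5. P2: load  L1  bus=[-]  L1: P0=I P1=I P2=E P3=I  mem[L1]=60
6. P0: load  L1  bus=[BusRd]  L1: P0=S P1=I P2=S P3=I  mem[L1]=60
7. P0: load  L2  bus=[-]  L2: P0=M P1=I P2=I P3=I  mem[L2]=10
8. P2: load  L3  bus=[BusRd,Flush]  L3: P0=I P1=S P2=S P3=I  mem[L3]=94
9. P2: load  L2  bus=[BusRd,Flush]  L2: P0=S P1=I P2=S P3=I  mem[L2]=20
10. P0: store L1 := 1  bus=[BusUpgr]  L1: P0=M P1=I P2=I P3=I  mem[L1]=60
11. P1: load  L1  bus=[BusRd,Flush]  L1: P0=S P1=S P2=I P3=I  mem[L1]=1
12. P1: load  L2  bus=[BusRd]  L2: P0=S P1=S P2=S P3=I  mem[L2]=20
13. P2: store L1 := 15  bus=[BusRdX]  L1: P0=I P1=I P2=M P3=I  mem[L1]=1
14. P3: store L1 := 32  bus=[BusRdX,Flush]  L1: P0=I P1=I P2=I P3=M  mem[L1]=15
15. P1: store L1 := 79  bus=[BusRdX,Flush]  L1: P0=I P1=M P2=I P3=I  mem[L1]=32
16. P1: load  L1  bus=[-]  L1: P0=I P1=M P2=I P3=I  mem[L1]=32
17. P2: load  L1  bus=[BusRd,Flush]  L1: P0=I P1=S P2=S P3=I  mem[L1]=79
18. P0: load  L1  bus=[BusRd]  L1: P0=S P1=S P2=S P3=I  mem[L1]=79
19. P1: load  L1  bus=[-]  L1: P0=S P1=S P2=S P3=I  mem[L1]=79
20. P1: store L1 := 74  bus=[BusUpgr]  L1: P0=I P1=M P2=I P3=I  mem[L1]=79
21. P1: store L1 := 31  bus=[-]  L1: P0=I P1=M P2=I P3=I  mem[L1]=79
22. P0: store L0 := 73  bus=[BusRdX]  L0: P0=M P1=I P2=I P3=I  mem[L0]=40
23. P2: store L1 := 93  bus=[BusRdX,Flush]  L1: P0=I P1=I P2=M P3=I  mem[L1]=31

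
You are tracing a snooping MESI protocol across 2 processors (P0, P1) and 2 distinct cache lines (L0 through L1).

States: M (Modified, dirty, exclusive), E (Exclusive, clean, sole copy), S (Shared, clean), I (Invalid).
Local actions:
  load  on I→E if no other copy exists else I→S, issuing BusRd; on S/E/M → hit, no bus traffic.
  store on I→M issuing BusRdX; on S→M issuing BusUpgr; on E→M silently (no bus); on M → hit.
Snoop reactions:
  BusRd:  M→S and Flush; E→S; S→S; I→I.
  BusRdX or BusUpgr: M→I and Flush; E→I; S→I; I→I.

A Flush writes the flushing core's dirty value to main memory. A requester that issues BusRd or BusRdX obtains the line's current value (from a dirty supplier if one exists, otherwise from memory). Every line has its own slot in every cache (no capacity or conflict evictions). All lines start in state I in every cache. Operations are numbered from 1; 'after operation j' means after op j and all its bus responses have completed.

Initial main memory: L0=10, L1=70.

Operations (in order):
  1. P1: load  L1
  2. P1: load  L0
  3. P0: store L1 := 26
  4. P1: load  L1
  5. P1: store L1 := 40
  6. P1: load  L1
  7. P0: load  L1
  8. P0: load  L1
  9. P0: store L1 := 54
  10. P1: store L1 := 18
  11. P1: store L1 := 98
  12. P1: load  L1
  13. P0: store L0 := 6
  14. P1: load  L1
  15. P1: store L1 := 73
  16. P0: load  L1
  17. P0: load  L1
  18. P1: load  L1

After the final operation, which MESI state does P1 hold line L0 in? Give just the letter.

state = I

step 1: P1: load  L1  ⟶  IE  (L1)  txn=BusRd  M[L1]=70
step 2: P1: load  L0  ⟶  IE  (L0)  txn=BusRd  M[L0]=10
step 3: P0: store L1 := 26  ⟶  MI  (L1)  txn=BusRdX  M[L1]=70
step 4: P1: load  L1  ⟶  SS  (L1)  txn=BusRd+Flush  M[L1]=26
step 5: P1: store L1 := 40  ⟶  IM  (L1)  txn=BusUpgr  M[L1]=26
step 6: P1: load  L1  ⟶  IM  (L1)  txn=∅  M[L1]=26
step 7: P0: load  L1  ⟶  SS  (L1)  txn=BusRd+Flush  M[L1]=40
step 8: P0: load  L1  ⟶  SS  (L1)  txn=∅  M[L1]=40
step 9: P0: store L1 := 54  ⟶  MI  (L1)  txn=BusUpgr  M[L1]=40
step 10: P1: store L1 := 18  ⟶  IM  (L1)  txn=BusRdX+Flush  M[L1]=54
step 11: P1: store L1 := 98  ⟶  IM  (L1)  txn=∅  M[L1]=54
step 12: P1: load  L1  ⟶  IM  (L1)  txn=∅  M[L1]=54
step 13: P0: store L0 := 6  ⟶  MI  (L0)  txn=BusRdX  M[L0]=10
step 14: P1: load  L1  ⟶  IM  (L1)  txn=∅  M[L1]=54
step 15: P1: store L1 := 73  ⟶  IM  (L1)  txn=∅  M[L1]=54
step 16: P0: load  L1  ⟶  SS  (L1)  txn=BusRd+Flush  M[L1]=73
step 17: P0: load  L1  ⟶  SS  (L1)  txn=∅  M[L1]=73
step 18: P1: load  L1  ⟶  SS  (L1)  txn=∅  M[L1]=73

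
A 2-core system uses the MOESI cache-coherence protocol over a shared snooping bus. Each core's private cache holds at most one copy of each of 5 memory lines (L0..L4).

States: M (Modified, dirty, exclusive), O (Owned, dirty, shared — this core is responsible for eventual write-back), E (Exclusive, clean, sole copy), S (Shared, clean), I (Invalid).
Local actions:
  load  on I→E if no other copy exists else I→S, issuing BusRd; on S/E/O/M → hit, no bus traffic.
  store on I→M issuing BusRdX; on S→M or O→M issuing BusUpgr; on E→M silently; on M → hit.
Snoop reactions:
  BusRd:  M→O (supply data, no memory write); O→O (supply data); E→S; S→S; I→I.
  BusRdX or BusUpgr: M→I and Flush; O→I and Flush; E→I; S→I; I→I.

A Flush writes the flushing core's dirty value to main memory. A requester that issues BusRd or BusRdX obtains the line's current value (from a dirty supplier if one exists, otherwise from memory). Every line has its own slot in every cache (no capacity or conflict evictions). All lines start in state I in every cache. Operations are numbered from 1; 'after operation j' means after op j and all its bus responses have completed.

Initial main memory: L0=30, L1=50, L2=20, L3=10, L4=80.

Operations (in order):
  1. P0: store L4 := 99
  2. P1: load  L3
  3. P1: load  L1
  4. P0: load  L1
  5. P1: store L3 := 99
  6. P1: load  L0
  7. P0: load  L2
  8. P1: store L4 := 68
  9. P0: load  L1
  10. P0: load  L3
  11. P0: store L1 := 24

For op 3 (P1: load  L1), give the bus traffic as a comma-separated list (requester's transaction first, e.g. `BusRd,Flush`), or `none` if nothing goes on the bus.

1. P0: store L4 := 99  bus=[BusRdX]  L4: P0=M P1=I  mem[L4]=80
2. P1: load  L3  bus=[BusRd]  L3: P0=I P1=E  mem[L3]=10
3. P1: load  L1  bus=[BusRd]  L1: P0=I P1=E  mem[L1]=50
4. P0: load  L1  bus=[BusRd]  L1: P0=S P1=S  mem[L1]=50
5. P1: store L3 := 99  bus=[-]  L3: P0=I P1=M  mem[L3]=10
6. P1: load  L0  bus=[BusRd]  L0: P0=I P1=E  mem[L0]=30
7. P0: load  L2  bus=[BusRd]  L2: P0=E P1=I  mem[L2]=20
8. P1: store L4 := 68  bus=[BusRdX,Flush]  L4: P0=I P1=M  mem[L4]=99
9. P0: load  L1  bus=[-]  L1: P0=S P1=S  mem[L1]=50
10. P0: load  L3  bus=[BusRd]  L3: P0=S P1=O  mem[L3]=10
11. P0: store L1 := 24  bus=[BusUpgr]  L1: P0=M P1=I  mem[L1]=50

bus = BusRd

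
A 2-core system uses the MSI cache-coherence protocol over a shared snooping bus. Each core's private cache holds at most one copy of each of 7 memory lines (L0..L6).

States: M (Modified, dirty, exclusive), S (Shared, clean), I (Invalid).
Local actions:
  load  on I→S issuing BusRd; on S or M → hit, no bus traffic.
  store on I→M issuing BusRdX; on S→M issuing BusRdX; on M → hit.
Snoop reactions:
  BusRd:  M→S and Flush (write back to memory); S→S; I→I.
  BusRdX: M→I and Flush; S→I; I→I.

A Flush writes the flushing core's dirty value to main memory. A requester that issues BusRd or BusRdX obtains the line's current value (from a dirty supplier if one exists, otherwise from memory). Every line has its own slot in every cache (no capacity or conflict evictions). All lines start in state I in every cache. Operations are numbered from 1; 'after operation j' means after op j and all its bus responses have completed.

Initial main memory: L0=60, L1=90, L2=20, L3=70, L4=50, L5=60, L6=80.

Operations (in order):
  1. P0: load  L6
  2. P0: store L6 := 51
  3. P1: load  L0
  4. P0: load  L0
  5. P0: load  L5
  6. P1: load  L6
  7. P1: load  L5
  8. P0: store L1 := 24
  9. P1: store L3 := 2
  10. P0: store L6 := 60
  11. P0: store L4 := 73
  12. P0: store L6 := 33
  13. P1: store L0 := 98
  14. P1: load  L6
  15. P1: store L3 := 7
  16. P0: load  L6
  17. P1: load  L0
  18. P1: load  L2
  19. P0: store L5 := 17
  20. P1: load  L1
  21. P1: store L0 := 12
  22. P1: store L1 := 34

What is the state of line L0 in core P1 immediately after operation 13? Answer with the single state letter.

state = M

1. P0: load  L6  bus=[BusRd]  L6: P0=S P1=I  mem[L6]=80
2. P0: store L6 := 51  bus=[BusRdX]  L6: P0=M P1=I  mem[L6]=80
3. P1: load  L0  bus=[BusRd]  L0: P0=I P1=S  mem[L0]=60
4. P0: load  L0  bus=[BusRd]  L0: P0=S P1=S  mem[L0]=60
5. P0: load  L5  bus=[BusRd]  L5: P0=S P1=I  mem[L5]=60
6. P1: load  L6  bus=[BusRd,Flush]  L6: P0=S P1=S  mem[L6]=51
7. P1: load  L5  bus=[BusRd]  L5: P0=S P1=S  mem[L5]=60
8. P0: store L1 := 24  bus=[BusRdX]  L1: P0=M P1=I  mem[L1]=90
9. P1: store L3 := 2  bus=[BusRdX]  L3: P0=I P1=M  mem[L3]=70
10. P0: store L6 := 60  bus=[BusRdX]  L6: P0=M P1=I  mem[L6]=51
11. P0: store L4 := 73  bus=[BusRdX]  L4: P0=M P1=I  mem[L4]=50
12. P0: store L6 := 33  bus=[-]  L6: P0=M P1=I  mem[L6]=51
13. P1: store L0 := 98  bus=[BusRdX]  L0: P0=I P1=M  mem[L0]=60
14. P1: load  L6  bus=[BusRd,Flush]  L6: P0=S P1=S  mem[L6]=33
15. P1: store L3 := 7  bus=[-]  L3: P0=I P1=M  mem[L3]=70
16. P0: load  L6  bus=[-]  L6: P0=S P1=S  mem[L6]=33
17. P1: load  L0  bus=[-]  L0: P0=I P1=M  mem[L0]=60
18. P1: load  L2  bus=[BusRd]  L2: P0=I P1=S  mem[L2]=20
19. P0: store L5 := 17  bus=[BusRdX]  L5: P0=M P1=I  mem[L5]=60
20. P1: load  L1  bus=[BusRd,Flush]  L1: P0=S P1=S  mem[L1]=24
21. P1: store L0 := 12  bus=[-]  L0: P0=I P1=M  mem[L0]=60
22. P1: store L1 := 34  bus=[BusRdX]  L1: P0=I P1=M  mem[L1]=24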